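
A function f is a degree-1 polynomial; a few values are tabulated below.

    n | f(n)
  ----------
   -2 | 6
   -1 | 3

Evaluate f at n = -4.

12

Write f(n) = an + b; the 2 given values yield a linear system in the 2 coefficients.
Solving, f(n) = -3n.
Then f(-4) = 12.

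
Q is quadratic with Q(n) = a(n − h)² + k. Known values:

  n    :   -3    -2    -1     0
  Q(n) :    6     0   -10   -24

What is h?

First differences -6, -10, -14; second difference -4 = 2a, so a = -2.
Expanding, the n-coefficient is −2ah = 4h; matching it to the data gives h = -4, and then k = 8.
So Q(n) = -2(n + 4)² + 8.
Hence h = -4.

-4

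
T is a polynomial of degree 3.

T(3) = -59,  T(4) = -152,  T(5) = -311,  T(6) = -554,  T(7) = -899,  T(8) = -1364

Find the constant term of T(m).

4

First differences: -93, -159, -243, -345, -465. Second differences: -66, -84, -102, -120. Third differences: -18, -18, -18.
Level-3 differences are constant, so T has degree 3.
Fitting a degree-3 polynomial gives T(m) = -3m³ + 3m² - 3m + 4.
The constant term is T(0) = 4.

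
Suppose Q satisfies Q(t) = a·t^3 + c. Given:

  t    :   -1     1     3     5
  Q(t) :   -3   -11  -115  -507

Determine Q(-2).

From Q(-1) = -3 and Q(1) = -11: -1a + c = -3 and 1a + c = -11.
Subtracting: 2a = -8, so a = -4; then c = -3 − (-4)·(-1) = -7.
So Q(t) = -4t³ − 7, and Q(-2) = 25.

25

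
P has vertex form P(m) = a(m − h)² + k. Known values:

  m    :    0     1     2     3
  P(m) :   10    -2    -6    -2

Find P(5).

First differences -12, -4, 4; second difference 8 = 2a, so a = 4.
Expanding, the m-coefficient is −2ah = -8h; matching it to the data gives h = 2, and then k = -6.
So P(m) = 4(m − 2)² − 6.
P(5) = 4·3² − 6 = 30.

30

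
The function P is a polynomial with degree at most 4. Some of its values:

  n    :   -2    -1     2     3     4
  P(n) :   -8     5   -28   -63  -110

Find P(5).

Write P(n) = an^4 + bn³ + cn² + dn + e; the 5 given values yield a linear system in the 5 coefficients.
Solving, the top 2 coefficients vanish, and P(n) = -6n² - 5n + 6.
Then P(5) = -169.

-169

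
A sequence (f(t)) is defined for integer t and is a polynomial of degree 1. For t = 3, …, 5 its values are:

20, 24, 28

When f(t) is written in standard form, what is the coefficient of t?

4

Write f(t) = at + b; the 3 given values yield a linear system in the 2 coefficients.
Solving, f(t) = 4t + 8.
The coefficient of t is 4.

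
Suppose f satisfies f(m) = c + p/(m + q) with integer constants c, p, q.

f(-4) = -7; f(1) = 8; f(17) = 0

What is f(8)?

1

(f(m) − c)(m + q) = p for each data point; the three points give a linear system in c and q, then p follows.
Solving: c = -1, q = 1, p = 18, so f(m) = -1 + 18/(m + 1).
Then f(8) = -1 + 18/9 = 1.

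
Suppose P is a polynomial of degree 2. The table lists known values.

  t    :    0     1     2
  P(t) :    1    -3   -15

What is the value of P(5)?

Write P(t) = at² + bt + c; the 3 given values yield a linear system in the 3 coefficients.
Solving, P(t) = -4t² + 1.
Then P(5) = -99.

-99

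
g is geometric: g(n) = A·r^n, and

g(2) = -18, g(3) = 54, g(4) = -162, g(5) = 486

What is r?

-3

Consecutive ratio: 54/(-18) = -3, and -162/54 = -3, so r = -3.
Then A·(-3)^2 = -18 gives A = -2, and g(n) = -2·(-3)^n.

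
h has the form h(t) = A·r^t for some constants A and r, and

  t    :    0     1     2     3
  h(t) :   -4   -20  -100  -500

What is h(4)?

Consecutive ratio: -20/(-4) = 5, and -100/(-20) = 5, so r = 5.
Then A·5^0 = -4 gives A = -4, and h(t) = -4·5^t.
h(4) = -4·5^4 = -2500.

-2500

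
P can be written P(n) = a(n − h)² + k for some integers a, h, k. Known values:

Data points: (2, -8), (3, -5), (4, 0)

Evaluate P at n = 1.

First differences 3, 5; second difference 2 = 2a, so a = 1.
Expanding, the n-coefficient is −2ah = -2h; matching it to the data gives h = 1, and then k = -9.
So P(n) = 1(n − 1)² − 9.
P(1) = 1·0² − 9 = -9.

-9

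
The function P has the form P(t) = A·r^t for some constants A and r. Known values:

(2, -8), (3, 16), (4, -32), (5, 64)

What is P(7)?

Consecutive ratio: 16/(-8) = -2, and -32/16 = -2, so r = -2.
Then A·(-2)^2 = -8 gives A = -2, and P(t) = -2·(-2)^t.
P(7) = -2·(-2)^7 = 256.

256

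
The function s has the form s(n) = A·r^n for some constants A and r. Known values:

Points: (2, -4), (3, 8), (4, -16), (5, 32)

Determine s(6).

-64

Consecutive ratio: 8/(-4) = -2, and -16/8 = -2, so r = -2.
Then A·(-2)^2 = -4 gives A = -1, and s(n) = -1·(-2)^n.
s(6) = -1·(-2)^6 = -64.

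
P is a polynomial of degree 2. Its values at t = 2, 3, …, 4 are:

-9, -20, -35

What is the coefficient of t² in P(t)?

Write P(t) = at² + bt + c; the 3 given values yield a linear system in the 3 coefficients.
Solving, P(t) = -2t² - t + 1.
The coefficient of t² is -2.

-2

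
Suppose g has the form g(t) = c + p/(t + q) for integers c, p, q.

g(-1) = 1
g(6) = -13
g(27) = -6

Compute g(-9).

(g(t) − c)(t + q) = p for each data point; the three points give a linear system in c and q, then p follows.
Solving: c = -5, q = -3, p = -24, so g(t) = -5 − 24/(t − 3).
Then g(-9) = -5 − 24/(-12) = -3.

-3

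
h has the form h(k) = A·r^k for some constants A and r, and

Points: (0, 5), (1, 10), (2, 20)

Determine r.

2

Consecutive ratio: 10/5 = 2, and 20/10 = 2, so r = 2.
Then A·2^0 = 5 gives A = 5, and h(k) = 5·2^k.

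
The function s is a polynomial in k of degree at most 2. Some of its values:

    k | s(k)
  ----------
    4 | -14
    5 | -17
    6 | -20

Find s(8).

Write s(k) = ak² + bk + c; the 3 given values yield a linear system in the 3 coefficients.
Solving, the leading coefficient vanishes, and s(k) = -3k - 2.
Then s(8) = -26.

-26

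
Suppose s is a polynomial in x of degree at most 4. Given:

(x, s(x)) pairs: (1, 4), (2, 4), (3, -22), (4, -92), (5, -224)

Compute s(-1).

-2

First differences: 0, -26, -70, -132. Second differences: -26, -44, -62. Third differences: -18, -18.
Level-3 differences are constant, so s has degree 3.
Fitting a degree-3 polynomial gives s(x) = -3x³ + 5x² + 6x - 4.
Then s(-1) = -2.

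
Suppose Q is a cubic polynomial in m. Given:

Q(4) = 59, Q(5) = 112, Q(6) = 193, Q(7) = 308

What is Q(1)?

8

Write Q(m) = am³ + bm² + cm + d; the 4 given values yield a linear system in the 4 coefficients.
Solving, Q(m) = m³ - m² + m + 7.
Then Q(1) = 8.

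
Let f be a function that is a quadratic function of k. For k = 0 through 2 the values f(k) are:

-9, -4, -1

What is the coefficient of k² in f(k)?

Write f(k) = ak² + bk + c; the 3 given values yield a linear system in the 3 coefficients.
Solving, f(k) = -k² + 6k - 9.
The coefficient of k² is -1.

-1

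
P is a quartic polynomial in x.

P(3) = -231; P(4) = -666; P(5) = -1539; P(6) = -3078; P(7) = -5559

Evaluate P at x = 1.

Write P(x) = ax^4 + bx³ + cx² + dx + e; the 5 given values yield a linear system in the 5 coefficients.
Solving, P(x) = -2x^4 - 2x³ - x² - 4x + 6.
Then P(1) = -3.

-3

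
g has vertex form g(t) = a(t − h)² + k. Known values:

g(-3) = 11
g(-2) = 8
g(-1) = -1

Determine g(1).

First differences -3, -9; second difference -6 = 2a, so a = -3.
Expanding, the t-coefficient is −2ah = 6h; matching it to the data gives h = -3, and then k = 11.
So g(t) = -3(t + 3)² + 11.
g(1) = -3·4² + 11 = -37.

-37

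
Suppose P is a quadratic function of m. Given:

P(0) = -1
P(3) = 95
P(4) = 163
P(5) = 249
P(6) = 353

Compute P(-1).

Write P(m) = am² + bm + c; the 5 given values yield a linear system in the 3 coefficients.
Solving, P(m) = 9m² + 5m - 1.
Then P(-1) = 3.

3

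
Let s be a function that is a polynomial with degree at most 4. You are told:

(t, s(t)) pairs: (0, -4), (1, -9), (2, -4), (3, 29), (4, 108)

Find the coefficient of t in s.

First differences: -5, 5, 33, 79. Second differences: 10, 28, 46. Third differences: 18, 18.
Level-3 differences are constant, so s has degree 3.
Fitting a degree-3 polynomial gives s(t) = 3t³ - 4t² - 4t - 4.
The coefficient of t is -4.

-4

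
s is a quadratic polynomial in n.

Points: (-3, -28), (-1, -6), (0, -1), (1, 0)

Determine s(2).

-3

Write s(n) = an² + bn + c; the 4 given values yield a linear system in the 3 coefficients.
Solving, s(n) = -2n² + 3n - 1.
Then s(2) = -3.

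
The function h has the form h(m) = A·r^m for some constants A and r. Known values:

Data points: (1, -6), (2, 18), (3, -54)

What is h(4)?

Consecutive ratio: 18/(-6) = -3, and -54/18 = -3, so r = -3.
Then A·(-3)^1 = -6 gives A = 2, and h(m) = 2·(-3)^m.
h(4) = 2·(-3)^4 = 162.

162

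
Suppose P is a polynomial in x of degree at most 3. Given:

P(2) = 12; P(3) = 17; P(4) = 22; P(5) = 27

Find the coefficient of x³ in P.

First differences: 5, 5, 5.
Level-1 differences are constant, so P has degree 1.
Fitting a degree-1 polynomial gives P(x) = 5x + 2.
The coefficient of x³ is 0.

0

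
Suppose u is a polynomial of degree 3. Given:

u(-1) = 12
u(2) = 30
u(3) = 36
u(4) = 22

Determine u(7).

-260

Write u(x) = ax³ + bx² + cx + d; the 4 given values yield a linear system in the 4 coefficients.
Solving, u(x) = -2x³ + 8x² + 4x + 6.
Then u(7) = -260.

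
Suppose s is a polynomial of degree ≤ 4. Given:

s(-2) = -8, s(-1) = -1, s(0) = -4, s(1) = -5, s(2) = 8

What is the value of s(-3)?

Write s(x) = ax^4 + bx³ + cx² + dx + e; the 5 given values yield a linear system in the 5 coefficients.
Solving, the leading coefficient vanishes, and s(x) = 2x³ + x² - 4x - 4.
Then s(-3) = -37.

-37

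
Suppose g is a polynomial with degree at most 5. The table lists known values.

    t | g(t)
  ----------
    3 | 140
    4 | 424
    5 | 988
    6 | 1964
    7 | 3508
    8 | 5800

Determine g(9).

9044

First differences: 284, 564, 976, 1544, 2292. Second differences: 280, 412, 568, 748. Third differences: 132, 156, 180. Fourth differences: 24, 24.
Level-4 differences are constant, so g has degree 4.
Extending the table by one column gives the next first difference 3244, so g(9) = 5800 + 3244 = 9044.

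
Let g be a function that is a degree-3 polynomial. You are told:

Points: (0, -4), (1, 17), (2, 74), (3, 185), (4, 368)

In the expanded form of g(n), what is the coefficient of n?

9

Write g(n) = an³ + bn² + cn + d; the 5 given values yield a linear system in the 4 coefficients.
Solving, g(n) = 3n³ + 9n² + 9n - 4.
The coefficient of n is 9.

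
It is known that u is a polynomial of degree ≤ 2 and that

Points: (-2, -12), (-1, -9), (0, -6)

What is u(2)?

0

Write u(n) = an² + bn + c; the 3 given values yield a linear system in the 3 coefficients.
Solving, the leading coefficient vanishes, and u(n) = 3n - 6.
Then u(2) = 0.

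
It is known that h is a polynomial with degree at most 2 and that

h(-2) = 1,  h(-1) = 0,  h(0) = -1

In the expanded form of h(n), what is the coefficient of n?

First differences: -1, -1.
Level-1 differences are constant, so h has degree 1.
Fitting a degree-1 polynomial gives h(n) = -n - 1.
The coefficient of n is -1.

-1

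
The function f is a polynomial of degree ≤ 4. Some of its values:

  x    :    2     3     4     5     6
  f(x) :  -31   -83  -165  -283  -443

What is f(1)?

First differences: -52, -82, -118, -160. Second differences: -30, -36, -42. Third differences: -6, -6.
Level-3 differences are constant, so f has degree 3.
Fitting a degree-3 polynomial gives f(x) = -x³ - 6x² - 3x + 7.
Then f(1) = -3.

-3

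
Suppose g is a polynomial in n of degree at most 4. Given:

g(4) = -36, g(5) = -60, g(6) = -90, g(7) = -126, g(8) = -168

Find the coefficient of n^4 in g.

First differences: -24, -30, -36, -42. Second differences: -6, -6, -6.
Level-2 differences are constant, so g has degree 2.
Fitting a degree-2 polynomial gives g(n) = -3n² + 3n.
The coefficient of n^4 is 0.

0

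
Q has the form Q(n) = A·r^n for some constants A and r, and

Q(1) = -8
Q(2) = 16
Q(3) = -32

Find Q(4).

64

Consecutive ratio: 16/(-8) = -2, and -32/16 = -2, so r = -2.
Then A·(-2)^1 = -8 gives A = 4, and Q(n) = 4·(-2)^n.
Q(4) = 4·(-2)^4 = 64.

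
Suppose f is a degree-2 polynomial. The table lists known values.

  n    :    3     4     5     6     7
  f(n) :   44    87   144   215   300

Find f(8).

399

First differences: 43, 57, 71, 85. Second differences: 14, 14, 14.
Level-2 differences are constant, so f has degree 2.
Fitting a degree-2 polynomial gives f(n) = 7n² - 6n - 1.
Then f(8) = 399.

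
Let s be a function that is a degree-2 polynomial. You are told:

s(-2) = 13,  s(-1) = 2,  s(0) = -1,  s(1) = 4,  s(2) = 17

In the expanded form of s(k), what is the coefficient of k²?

4

First differences: -11, -3, 5, 13. Second differences: 8, 8, 8.
Level-2 differences are constant, so s has degree 2.
Fitting a degree-2 polynomial gives s(k) = 4k² + k - 1.
The coefficient of k² is 4.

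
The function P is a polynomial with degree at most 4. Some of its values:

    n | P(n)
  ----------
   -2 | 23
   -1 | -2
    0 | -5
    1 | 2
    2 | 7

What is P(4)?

-37

First differences: -25, -3, 7, 5. Second differences: 22, 10, -2. Third differences: -12, -12.
Level-3 differences are constant, so P has degree 3.
Fitting a degree-3 polynomial gives P(n) = -2n³ + 5n² + 4n - 5.
Then P(4) = -37.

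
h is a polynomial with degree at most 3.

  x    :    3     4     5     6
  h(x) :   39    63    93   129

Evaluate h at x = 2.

21

Write h(x) = ax³ + bx² + cx + d; the 4 given values yield a linear system in the 4 coefficients.
Solving, the leading coefficient vanishes, and h(x) = 3x² + 3x + 3.
Then h(2) = 21.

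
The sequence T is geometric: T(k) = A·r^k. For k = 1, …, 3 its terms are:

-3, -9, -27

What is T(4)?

Consecutive ratio: -9/(-3) = 3, and -27/(-9) = 3, so r = 3.
Then A·3^1 = -3 gives A = -1, and T(k) = -1·3^k.
T(4) = -1·3^4 = -81.

-81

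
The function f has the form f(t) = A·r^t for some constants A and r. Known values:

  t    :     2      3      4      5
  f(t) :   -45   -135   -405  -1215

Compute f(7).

Consecutive ratio: -135/(-45) = 3, and -405/(-135) = 3, so r = 3.
Then A·3^2 = -45 gives A = -5, and f(t) = -5·3^t.
f(7) = -5·3^7 = -10935.

-10935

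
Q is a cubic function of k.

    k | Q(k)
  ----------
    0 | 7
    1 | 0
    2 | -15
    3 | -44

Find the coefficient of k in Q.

Write Q(k) = ak³ + bk² + ck + d; the 4 given values yield a linear system in the 4 coefficients.
Solving, Q(k) = -k³ - k² - 5k + 7.
The coefficient of k is -5.

-5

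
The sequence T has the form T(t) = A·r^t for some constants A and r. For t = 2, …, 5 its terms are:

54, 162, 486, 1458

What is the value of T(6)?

Consecutive ratio: 162/54 = 3, and 486/162 = 3, so r = 3.
Then A·3^2 = 54 gives A = 6, and T(t) = 6·3^t.
T(6) = 6·3^6 = 4374.

4374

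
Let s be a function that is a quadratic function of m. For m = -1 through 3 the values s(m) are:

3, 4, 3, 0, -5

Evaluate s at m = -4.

Write s(m) = am² + bm + c; the 5 given values yield a linear system in the 3 coefficients.
Solving, s(m) = -m² + 4.
Then s(-4) = -12.

-12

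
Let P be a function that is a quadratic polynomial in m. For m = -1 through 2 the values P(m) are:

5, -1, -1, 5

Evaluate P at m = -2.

17

First differences: -6, 0, 6. Second differences: 6, 6.
Level-2 differences are constant, so P has degree 2.
Fitting a degree-2 polynomial gives P(m) = 3m² - 3m - 1.
Then P(-2) = 17.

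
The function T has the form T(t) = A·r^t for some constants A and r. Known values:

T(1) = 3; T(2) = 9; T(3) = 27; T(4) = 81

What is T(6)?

729

Consecutive ratio: 9/3 = 3, and 27/9 = 3, so r = 3.
Then A·3^1 = 3 gives A = 1, and T(t) = 1·3^t.
T(6) = 1·3^6 = 729.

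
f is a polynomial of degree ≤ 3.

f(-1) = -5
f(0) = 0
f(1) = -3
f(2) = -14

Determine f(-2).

Write f(x) = ax³ + bx² + cx + d; the 4 given values yield a linear system in the 4 coefficients.
Solving, the leading coefficient vanishes, and f(x) = -4x² + x.
Then f(-2) = -18.

-18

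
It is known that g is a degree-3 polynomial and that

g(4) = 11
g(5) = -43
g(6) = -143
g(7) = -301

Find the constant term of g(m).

7

Write g(m) = am³ + bm² + cm + d; the 4 given values yield a linear system in the 4 coefficients.
Solving, g(m) = -2m³ + 7m² + 5m + 7.
The constant term is g(0) = 7.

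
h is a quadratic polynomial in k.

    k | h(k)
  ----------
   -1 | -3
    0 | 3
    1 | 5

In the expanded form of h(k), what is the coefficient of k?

Write h(k) = ak² + bk + c; the 3 given values yield a linear system in the 3 coefficients.
Solving, h(k) = -2k² + 4k + 3.
The coefficient of k is 4.

4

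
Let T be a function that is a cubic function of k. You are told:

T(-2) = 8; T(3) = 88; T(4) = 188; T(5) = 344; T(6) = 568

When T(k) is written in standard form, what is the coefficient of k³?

2

Write T(k) = ak³ + bk² + ck + d; the 5 given values yield a linear system in the 4 coefficients.
Solving, T(k) = 2k³ + 4k² - 2k + 4.
The coefficient of k³ is 2.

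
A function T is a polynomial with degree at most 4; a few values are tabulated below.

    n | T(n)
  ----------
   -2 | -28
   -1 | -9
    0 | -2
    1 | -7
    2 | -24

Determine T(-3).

-59

Write T(n) = an^4 + bn³ + cn² + dn + e; the 5 given values yield a linear system in the 5 coefficients.
Solving, the top 2 coefficients vanish, and T(n) = -6n² + n - 2.
Then T(-3) = -59.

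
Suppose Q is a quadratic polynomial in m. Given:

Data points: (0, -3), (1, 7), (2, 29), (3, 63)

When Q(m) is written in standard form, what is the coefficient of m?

First differences: 10, 22, 34. Second differences: 12, 12.
Level-2 differences are constant, so Q has degree 2.
Fitting a degree-2 polynomial gives Q(m) = 6m² + 4m - 3.
The coefficient of m is 4.

4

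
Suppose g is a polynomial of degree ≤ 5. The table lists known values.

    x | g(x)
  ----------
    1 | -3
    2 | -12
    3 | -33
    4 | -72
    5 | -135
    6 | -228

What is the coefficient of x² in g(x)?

Write g(x) = ax^5 + bx^4 + cx³ + dx² + ex + p; the 6 given values yield a linear system in the 6 coefficients.
Solving, the top 2 coefficients vanish, and g(x) = -x³ - 2x.
The coefficient of x² is 0.

0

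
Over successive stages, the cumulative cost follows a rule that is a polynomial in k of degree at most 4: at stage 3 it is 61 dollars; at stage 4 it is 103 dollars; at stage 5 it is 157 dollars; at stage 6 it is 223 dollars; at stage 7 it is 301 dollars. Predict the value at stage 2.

Write the value at k as P(k).
First differences: 42, 54, 66, 78. Second differences: 12, 12, 12.
Level-2 differences are constant, so P has degree 2.
Fitting a degree-2 polynomial gives P(k) = 6k² + 7.
Then P(2) = 31.

31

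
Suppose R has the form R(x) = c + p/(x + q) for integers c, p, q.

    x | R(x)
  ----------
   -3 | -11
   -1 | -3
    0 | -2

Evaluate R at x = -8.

4

(R(x) − c)(x + q) = p for each data point; the three points give a linear system in c and q, then p follows.
Solving: c = 1, q = 4, p = -12, so R(x) = 1 − 12/(x + 4).
Then R(-8) = 1 − 12/(-4) = 4.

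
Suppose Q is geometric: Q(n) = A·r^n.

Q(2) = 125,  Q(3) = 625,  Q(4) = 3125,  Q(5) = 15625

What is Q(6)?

Consecutive ratio: 625/125 = 5, and 3125/625 = 5, so r = 5.
Then A·5^2 = 125 gives A = 5, and Q(n) = 5·5^n.
Q(6) = 5·5^6 = 78125.

78125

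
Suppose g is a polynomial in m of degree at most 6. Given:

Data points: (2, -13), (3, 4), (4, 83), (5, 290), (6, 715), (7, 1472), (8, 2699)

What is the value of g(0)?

-5

First differences: 17, 79, 207, 425, 757, 1227. Second differences: 62, 128, 218, 332, 470. Third differences: 66, 90, 114, 138. Fourth differences: 24, 24, 24.
Level-4 differences are constant, so g has degree 4.
Fitting a degree-4 polynomial gives g(m) = m^4 - 3m³ + 3m² - 6m - 5.
Then g(0) = -5.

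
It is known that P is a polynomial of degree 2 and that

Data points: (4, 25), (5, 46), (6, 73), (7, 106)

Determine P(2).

First differences: 21, 27, 33. Second differences: 6, 6.
Level-2 differences are constant, so P has degree 2.
Fitting a degree-2 polynomial gives P(k) = 3k² - 6k + 1.
Then P(2) = 1.

1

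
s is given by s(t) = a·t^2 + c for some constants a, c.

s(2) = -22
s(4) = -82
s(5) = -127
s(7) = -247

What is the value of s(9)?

From s(2) = -22 and s(4) = -82: 4a + c = -22 and 16a + c = -82.
Subtracting: 12a = -60, so a = -5; then c = -22 − (-5)·4 = -2.
So s(t) = -5t² − 2, and s(9) = -407.

-407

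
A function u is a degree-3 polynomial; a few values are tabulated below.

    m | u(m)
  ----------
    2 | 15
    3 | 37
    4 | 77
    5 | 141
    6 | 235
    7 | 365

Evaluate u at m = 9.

First differences: 22, 40, 64, 94, 130. Second differences: 18, 24, 30, 36. Third differences: 6, 6, 6.
Level-3 differences are constant, so u has degree 3.
Fitting a degree-3 polynomial gives u(m) = m³ + 3m + 1.
Then u(9) = 757.

757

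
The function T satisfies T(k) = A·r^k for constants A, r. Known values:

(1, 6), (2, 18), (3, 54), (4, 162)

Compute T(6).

1458

Consecutive ratio: 18/6 = 3, and 54/18 = 3, so r = 3.
Then A·3^1 = 6 gives A = 2, and T(k) = 2·3^k.
T(6) = 2·3^6 = 1458.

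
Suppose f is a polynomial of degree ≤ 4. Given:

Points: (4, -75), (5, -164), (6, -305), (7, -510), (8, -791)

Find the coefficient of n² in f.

First differences: -89, -141, -205, -281. Second differences: -52, -64, -76. Third differences: -12, -12.
Level-3 differences are constant, so f has degree 3.
Fitting a degree-3 polynomial gives f(n) = -2n³ + 4n² - 3n + 1.
The coefficient of n² is 4.

4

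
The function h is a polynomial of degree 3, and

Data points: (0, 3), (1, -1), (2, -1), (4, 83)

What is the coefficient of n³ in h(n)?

3

Write h(n) = an³ + bn² + cn + d; the 4 given values yield a linear system in the 4 coefficients.
Solving, h(n) = 3n³ - 7n² + 3.
The coefficient of n³ is 3.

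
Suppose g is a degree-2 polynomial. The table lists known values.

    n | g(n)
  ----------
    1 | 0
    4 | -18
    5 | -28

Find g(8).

-70

Write g(n) = an² + bn + c; the 3 given values yield a linear system in the 3 coefficients.
Solving, g(n) = -n² - n + 2.
Then g(8) = -70.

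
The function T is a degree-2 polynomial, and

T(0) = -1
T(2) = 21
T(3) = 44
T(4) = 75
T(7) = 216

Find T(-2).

Write T(x) = ax² + bx + c; the 5 given values yield a linear system in the 3 coefficients.
Solving, T(x) = 4x² + 3x - 1.
Then T(-2) = 9.

9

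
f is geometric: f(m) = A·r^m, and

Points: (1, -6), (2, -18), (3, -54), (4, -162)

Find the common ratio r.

Consecutive ratio: -18/(-6) = 3, and -54/(-18) = 3, so r = 3.
Then A·3^1 = -6 gives A = -2, and f(m) = -2·3^m.

3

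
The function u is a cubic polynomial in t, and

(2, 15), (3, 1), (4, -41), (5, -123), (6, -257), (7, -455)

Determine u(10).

Write u(t) = at³ + bt² + ct + d; the 6 given values yield a linear system in the 4 coefficients.
Solving, u(t) = -2t³ + 4t² + 4t + 7.
Then u(10) = -1553.

-1553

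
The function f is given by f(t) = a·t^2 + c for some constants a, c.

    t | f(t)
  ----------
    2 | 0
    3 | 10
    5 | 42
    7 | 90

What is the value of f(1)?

From f(2) = 0 and f(3) = 10: 4a + c = 0 and 9a + c = 10.
Subtracting: 5a = 10, so a = 2; then c = 0 − 2·4 = -8.
So f(t) = 2t² − 8, and f(1) = -6.

-6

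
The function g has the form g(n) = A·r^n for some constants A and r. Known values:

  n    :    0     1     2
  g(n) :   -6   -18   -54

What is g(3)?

-162

Consecutive ratio: -18/(-6) = 3, and -54/(-18) = 3, so r = 3.
Then A·3^0 = -6 gives A = -6, and g(n) = -6·3^n.
g(3) = -6·3^3 = -162.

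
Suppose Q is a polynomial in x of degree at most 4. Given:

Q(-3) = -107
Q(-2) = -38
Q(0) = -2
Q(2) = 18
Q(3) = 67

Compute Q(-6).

Write Q(x) = ax^4 + bx³ + cx² + dx + e; the 5 given values yield a linear system in the 5 coefficients.
Solving, the leading coefficient vanishes, and Q(x) = 3x³ - 2x² + 2x - 2.
Then Q(-6) = -734.

-734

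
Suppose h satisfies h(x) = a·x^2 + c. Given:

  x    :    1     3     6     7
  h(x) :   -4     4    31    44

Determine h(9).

76

From h(1) = -4 and h(3) = 4: 1a + c = -4 and 9a + c = 4.
Subtracting: 8a = 8, so a = 1; then c = -4 − 1·1 = -5.
So h(x) = 1x² − 5, and h(9) = 76.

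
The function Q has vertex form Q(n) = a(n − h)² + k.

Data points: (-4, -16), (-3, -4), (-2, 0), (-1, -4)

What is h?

First differences 12, 4, -4; second difference -8 = 2a, so a = -4.
Expanding, the n-coefficient is −2ah = 8h; matching it to the data gives h = -2, and then k = 0.
So Q(n) = -4(n + 2)² + 0.
Hence h = -2.

-2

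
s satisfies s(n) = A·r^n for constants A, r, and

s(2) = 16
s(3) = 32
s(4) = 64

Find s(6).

256

Consecutive ratio: 32/16 = 2, and 64/32 = 2, so r = 2.
Then A·2^2 = 16 gives A = 4, and s(n) = 4·2^n.
s(6) = 4·2^6 = 256.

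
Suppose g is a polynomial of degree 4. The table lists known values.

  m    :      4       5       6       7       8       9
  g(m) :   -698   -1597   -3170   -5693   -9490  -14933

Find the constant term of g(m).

First differences: -899, -1573, -2523, -3797, -5443. Second differences: -674, -950, -1274, -1646. Third differences: -276, -324, -372. Fourth differences: -48, -48.
Level-4 differences are constant, so g has degree 4.
Fitting a degree-4 polynomial gives g(m) = -2m^4 - 2m³ - 5m² + 6m - 2.
The constant term is g(0) = -2.

-2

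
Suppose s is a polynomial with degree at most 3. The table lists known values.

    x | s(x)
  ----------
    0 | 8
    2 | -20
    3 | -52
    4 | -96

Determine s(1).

0

Write s(x) = ax³ + bx² + cx + d; the 4 given values yield a linear system in the 4 coefficients.
Solving, the leading coefficient vanishes, and s(x) = -6x² - 2x + 8.
Then s(1) = 0.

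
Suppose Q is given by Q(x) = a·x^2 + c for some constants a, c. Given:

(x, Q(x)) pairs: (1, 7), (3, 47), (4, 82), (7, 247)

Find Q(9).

From Q(1) = 7 and Q(3) = 47: 1a + c = 7 and 9a + c = 47.
Subtracting: 8a = 40, so a = 5; then c = 7 − 5·1 = 2.
So Q(x) = 5x² + 2, and Q(9) = 407.

407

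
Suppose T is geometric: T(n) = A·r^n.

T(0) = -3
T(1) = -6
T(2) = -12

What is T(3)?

Consecutive ratio: -6/(-3) = 2, and -12/(-6) = 2, so r = 2.
Then A·2^0 = -3 gives A = -3, and T(n) = -3·2^n.
T(3) = -3·2^3 = -24.

-24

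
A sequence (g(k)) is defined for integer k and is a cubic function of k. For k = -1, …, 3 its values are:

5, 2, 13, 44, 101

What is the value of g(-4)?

First differences: -3, 11, 31, 57. Second differences: 14, 20, 26. Third differences: 6, 6.
Level-3 differences are constant, so g has degree 3.
Fitting a degree-3 polynomial gives g(k) = k³ + 7k² + 3k + 2.
Then g(-4) = 38.

38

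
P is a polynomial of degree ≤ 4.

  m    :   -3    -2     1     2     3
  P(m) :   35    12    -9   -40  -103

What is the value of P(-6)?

320

Write P(m) = am^4 + bm³ + cm² + dm + e; the 5 given values yield a linear system in the 5 coefficients.
Solving, the leading coefficient vanishes, and P(m) = -2m³ - 4m² - 5m + 2.
Then P(-6) = 320.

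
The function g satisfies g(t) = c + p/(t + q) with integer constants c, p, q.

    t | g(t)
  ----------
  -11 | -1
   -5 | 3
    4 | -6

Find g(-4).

6

(g(t) − c)(t + q) = p for each data point; the three points give a linear system in c and q, then p follows.
Solving: c = -3, q = 2, p = -18, so g(t) = -3 − 18/(t + 2).
Then g(-4) = -3 − 18/(-2) = 6.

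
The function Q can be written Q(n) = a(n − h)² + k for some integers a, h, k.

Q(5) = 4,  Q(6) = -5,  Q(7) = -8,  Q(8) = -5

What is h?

7

First differences -9, -3, 3; second difference 6 = 2a, so a = 3.
Expanding, the n-coefficient is −2ah = -6h; matching it to the data gives h = 7, and then k = -8.
So Q(n) = 3(n − 7)² − 8.
Hence h = 7.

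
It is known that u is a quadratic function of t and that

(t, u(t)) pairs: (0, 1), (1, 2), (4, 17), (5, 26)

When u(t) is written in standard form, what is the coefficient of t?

Write u(t) = at² + bt + c; the 4 given values yield a linear system in the 3 coefficients.
Solving, u(t) = t² + 1.
The coefficient of t is 0.

0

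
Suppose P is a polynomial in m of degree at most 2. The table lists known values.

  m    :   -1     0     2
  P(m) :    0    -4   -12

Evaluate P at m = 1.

Write P(m) = am² + bm + c; the 3 given values yield a linear system in the 3 coefficients.
Solving, the leading coefficient vanishes, and P(m) = -4m - 4.
Then P(1) = -8.

-8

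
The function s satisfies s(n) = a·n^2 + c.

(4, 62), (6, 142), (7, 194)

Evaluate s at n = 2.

From s(4) = 62 and s(6) = 142: 16a + c = 62 and 36a + c = 142.
Subtracting: 20a = 80, so a = 4; then c = 62 − 4·16 = -2.
So s(n) = 4n² − 2, and s(2) = 14.

14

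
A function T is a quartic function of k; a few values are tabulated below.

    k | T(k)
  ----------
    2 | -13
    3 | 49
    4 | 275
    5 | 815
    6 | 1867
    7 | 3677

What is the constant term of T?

-5

First differences: 62, 226, 540, 1052, 1810. Second differences: 164, 314, 512, 758. Third differences: 150, 198, 246. Fourth differences: 48, 48.
Level-4 differences are constant, so T has degree 4.
Fitting a degree-4 polynomial gives T(k) = 2k^4 - 3k³ - k² - 6k - 5.
The constant term is T(0) = -5.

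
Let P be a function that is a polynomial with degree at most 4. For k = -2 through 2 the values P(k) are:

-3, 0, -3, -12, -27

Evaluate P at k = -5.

-48

First differences: 3, -3, -9, -15. Second differences: -6, -6, -6.
Level-2 differences are constant, so P has degree 2.
Fitting a degree-2 polynomial gives P(k) = -3k² - 6k - 3.
Then P(-5) = -48.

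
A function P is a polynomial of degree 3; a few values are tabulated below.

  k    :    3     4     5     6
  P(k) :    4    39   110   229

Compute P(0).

-5

Write P(k) = ak³ + bk² + ck + d; the 4 given values yield a linear system in the 4 coefficients.
Solving, P(k) = 2k³ - 6k² + 3k - 5.
Then P(0) = -5.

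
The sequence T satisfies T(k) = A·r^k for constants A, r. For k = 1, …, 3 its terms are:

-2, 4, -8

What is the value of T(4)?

Consecutive ratio: 4/(-2) = -2, and -8/4 = -2, so r = -2.
Then A·(-2)^1 = -2 gives A = 1, and T(k) = 1·(-2)^k.
T(4) = 1·(-2)^4 = 16.

16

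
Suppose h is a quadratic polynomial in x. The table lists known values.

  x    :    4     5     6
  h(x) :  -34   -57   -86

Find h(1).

-1

Write h(x) = ax² + bx + c; the 3 given values yield a linear system in the 3 coefficients.
Solving, h(x) = -3x² + 4x - 2.
Then h(1) = -1.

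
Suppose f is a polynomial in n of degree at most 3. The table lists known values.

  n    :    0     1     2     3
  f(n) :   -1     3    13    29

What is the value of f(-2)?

Write f(n) = an³ + bn² + cn + d; the 4 given values yield a linear system in the 4 coefficients.
Solving, the leading coefficient vanishes, and f(n) = 3n² + n - 1.
Then f(-2) = 9.

9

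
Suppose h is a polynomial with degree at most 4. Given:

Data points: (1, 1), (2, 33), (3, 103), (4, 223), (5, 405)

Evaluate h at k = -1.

First differences: 32, 70, 120, 182. Second differences: 38, 50, 62. Third differences: 12, 12.
Level-3 differences are constant, so h has degree 3.
Fitting a degree-3 polynomial gives h(k) = 2k³ + 7k² - 3k - 5.
Then h(-1) = 3.

3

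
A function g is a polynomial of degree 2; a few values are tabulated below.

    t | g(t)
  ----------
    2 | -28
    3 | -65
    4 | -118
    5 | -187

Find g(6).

-272

First differences: -37, -53, -69. Second differences: -16, -16.
Level-2 differences are constant, so g has degree 2.
Fitting a degree-2 polynomial gives g(t) = -8t² + 3t - 2.
Then g(6) = -272.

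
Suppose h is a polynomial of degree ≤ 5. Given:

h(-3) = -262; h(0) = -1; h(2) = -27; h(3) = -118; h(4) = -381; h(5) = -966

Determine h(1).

-6

Write h(t) = at^5 + bt^4 + ct³ + dt² + et + p; the 6 given values yield a linear system in the 6 coefficients.
Solving, the leading coefficient vanishes, and h(t) = -2t^4 + 3t³ - 3t² - 3t - 1.
Then h(1) = -6.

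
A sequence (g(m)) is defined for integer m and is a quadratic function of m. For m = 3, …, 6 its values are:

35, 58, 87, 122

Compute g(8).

210

First differences: 23, 29, 35. Second differences: 6, 6.
Level-2 differences are constant, so g has degree 2.
Fitting a degree-2 polynomial gives g(m) = 3m² + 2m + 2.
Then g(8) = 210.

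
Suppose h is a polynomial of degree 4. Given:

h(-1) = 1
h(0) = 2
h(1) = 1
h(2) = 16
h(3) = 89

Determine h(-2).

4

Write h(x) = ax^4 + bx³ + cx² + dx + e; the 5 given values yield a linear system in the 5 coefficients.
Solving, h(x) = x^4 + x³ - 2x² - x + 2.
Then h(-2) = 4.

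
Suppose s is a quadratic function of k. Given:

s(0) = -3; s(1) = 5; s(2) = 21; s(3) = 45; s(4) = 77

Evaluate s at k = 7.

221

First differences: 8, 16, 24, 32. Second differences: 8, 8, 8.
Level-2 differences are constant, so s has degree 2.
Fitting a degree-2 polynomial gives s(k) = 4k² + 4k - 3.
Then s(7) = 221.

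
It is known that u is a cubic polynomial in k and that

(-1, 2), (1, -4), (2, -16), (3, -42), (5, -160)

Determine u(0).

0

Write u(k) = ak³ + bk² + ck + d; the 5 given values yield a linear system in the 4 coefficients.
Solving, u(k) = -k³ - k² - 2k.
Then u(0) = 0.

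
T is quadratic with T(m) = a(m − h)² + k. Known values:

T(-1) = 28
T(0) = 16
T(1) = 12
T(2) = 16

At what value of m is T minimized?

1

First differences -12, -4, 4; second difference 8 = 2a, so a = 4.
Expanding, the m-coefficient is −2ah = -8h; matching it to the data gives h = 1, and then k = 12.
So T(m) = 4(m − 1)² + 12.
Hence h = 1.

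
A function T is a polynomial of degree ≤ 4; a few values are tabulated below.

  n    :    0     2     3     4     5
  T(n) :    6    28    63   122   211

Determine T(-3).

Write T(n) = an^4 + bn³ + cn² + dn + e; the 5 given values yield a linear system in the 5 coefficients.
Solving, the leading coefficient vanishes, and T(n) = n³ + 3n² + n + 6.
Then T(-3) = 3.

3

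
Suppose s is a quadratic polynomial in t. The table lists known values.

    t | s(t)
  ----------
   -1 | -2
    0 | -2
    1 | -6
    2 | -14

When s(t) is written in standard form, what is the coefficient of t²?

First differences: 0, -4, -8. Second differences: -4, -4.
Level-2 differences are constant, so s has degree 2.
Fitting a degree-2 polynomial gives s(t) = -2t² - 2t - 2.
The coefficient of t² is -2.

-2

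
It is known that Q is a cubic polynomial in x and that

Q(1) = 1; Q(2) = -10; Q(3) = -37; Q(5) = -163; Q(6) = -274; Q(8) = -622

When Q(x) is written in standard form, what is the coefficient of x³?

-1

Write Q(x) = ax³ + bx² + cx + d; the 6 given values yield a linear system in the 4 coefficients.
Solving, Q(x) = -x³ - 2x² + 2x + 2.
The coefficient of x³ is -1.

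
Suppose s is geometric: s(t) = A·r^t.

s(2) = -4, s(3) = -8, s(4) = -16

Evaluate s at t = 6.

-64

Consecutive ratio: -8/(-4) = 2, and -16/(-8) = 2, so r = 2.
Then A·2^2 = -4 gives A = -1, and s(t) = -1·2^t.
s(6) = -1·2^6 = -64.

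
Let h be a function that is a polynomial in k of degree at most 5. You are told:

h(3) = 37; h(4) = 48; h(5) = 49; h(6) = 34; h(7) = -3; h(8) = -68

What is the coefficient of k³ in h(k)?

-1

Write h(k) = ak^5 + bk^4 + ck³ + dk² + ek + p; the 6 given values yield a linear system in the 6 coefficients.
Solving, the top 2 coefficients vanish, and h(k) = -k³ + 7k² - k + 4.
The coefficient of k³ is -1.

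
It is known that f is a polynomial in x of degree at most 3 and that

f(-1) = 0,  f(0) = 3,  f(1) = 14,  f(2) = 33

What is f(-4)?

Write f(x) = ax³ + bx² + cx + d; the 4 given values yield a linear system in the 4 coefficients.
Solving, the leading coefficient vanishes, and f(x) = 4x² + 7x + 3.
Then f(-4) = 39.

39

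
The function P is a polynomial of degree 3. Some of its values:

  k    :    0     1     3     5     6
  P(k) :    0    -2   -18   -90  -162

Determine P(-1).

Write P(k) = ak³ + bk² + ck + d; the 5 given values yield a linear system in the 4 coefficients.
Solving, P(k) = -k³ + 2k² - 3k.
Then P(-1) = 6.

6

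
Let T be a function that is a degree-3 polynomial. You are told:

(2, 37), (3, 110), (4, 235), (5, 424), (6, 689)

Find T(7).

1042

Write T(t) = at³ + bt² + ct + d; the 5 given values yield a linear system in the 4 coefficients.
Solving, T(t) = 2t³ + 8t² - 5t - 1.
Then T(7) = 1042.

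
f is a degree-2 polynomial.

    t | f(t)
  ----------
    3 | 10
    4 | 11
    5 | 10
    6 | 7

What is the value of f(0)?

-5

Write f(t) = at² + bt + c; the 4 given values yield a linear system in the 3 coefficients.
Solving, f(t) = -t² + 8t - 5.
Then f(0) = -5.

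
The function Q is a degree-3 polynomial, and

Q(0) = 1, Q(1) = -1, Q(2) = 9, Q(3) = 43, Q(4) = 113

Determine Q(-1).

Write Q(n) = an³ + bn² + cn + d; the 5 given values yield a linear system in the 4 coefficients.
Solving, Q(n) = 2n³ - 4n + 1.
Then Q(-1) = 3.

3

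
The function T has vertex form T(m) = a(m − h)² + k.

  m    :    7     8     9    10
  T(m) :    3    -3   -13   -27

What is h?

6

First differences -6, -10, -14; second difference -4 = 2a, so a = -2.
Expanding, the m-coefficient is −2ah = 4h; matching it to the data gives h = 6, and then k = 5.
So T(m) = -2(m − 6)² + 5.
Hence h = 6.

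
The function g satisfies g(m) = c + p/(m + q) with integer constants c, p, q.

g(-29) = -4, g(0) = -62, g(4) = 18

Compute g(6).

(g(m) − c)(m + q) = p for each data point; the three points give a linear system in c and q, then p follows.
Solving: c = -2, q = -1, p = 60, so g(m) = -2 + 60/(m − 1).
Then g(6) = -2 + 60/5 = 10.

10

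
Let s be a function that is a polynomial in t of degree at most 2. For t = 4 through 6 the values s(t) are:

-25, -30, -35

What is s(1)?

First differences: -5, -5.
Level-1 differences are constant, so s has degree 1.
Fitting a degree-1 polynomial gives s(t) = -5t - 5.
Then s(1) = -10.

-10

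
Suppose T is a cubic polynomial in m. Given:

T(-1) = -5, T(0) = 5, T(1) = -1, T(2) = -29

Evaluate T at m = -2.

Write T(m) = am³ + bm² + cm + d; the 4 given values yield a linear system in the 4 coefficients.
Solving, T(m) = -m³ - 8m² + 3m + 5.
Then T(-2) = -25.

-25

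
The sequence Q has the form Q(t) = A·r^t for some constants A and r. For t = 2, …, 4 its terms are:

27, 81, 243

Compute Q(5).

729

Consecutive ratio: 81/27 = 3, and 243/81 = 3, so r = 3.
Then A·3^2 = 27 gives A = 3, and Q(t) = 3·3^t.
Q(5) = 3·3^5 = 729.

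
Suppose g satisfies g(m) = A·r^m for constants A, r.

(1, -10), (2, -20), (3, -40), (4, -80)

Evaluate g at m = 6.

Consecutive ratio: -20/(-10) = 2, and -40/(-20) = 2, so r = 2.
Then A·2^1 = -10 gives A = -5, and g(m) = -5·2^m.
g(6) = -5·2^6 = -320.

-320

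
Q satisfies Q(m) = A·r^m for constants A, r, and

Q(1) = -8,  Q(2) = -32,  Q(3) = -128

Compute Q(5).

Consecutive ratio: -32/(-8) = 4, and -128/(-32) = 4, so r = 4.
Then A·4^1 = -8 gives A = -2, and Q(m) = -2·4^m.
Q(5) = -2·4^5 = -2048.

-2048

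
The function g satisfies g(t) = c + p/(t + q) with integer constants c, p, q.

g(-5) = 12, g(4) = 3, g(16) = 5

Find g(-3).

(g(t) − c)(t + q) = p for each data point; the three points give a linear system in c and q, then p follows.
Solving: c = 6, q = 2, p = -18, so g(t) = 6 − 18/(t + 2).
Then g(-3) = 6 − 18/(-1) = 24.

24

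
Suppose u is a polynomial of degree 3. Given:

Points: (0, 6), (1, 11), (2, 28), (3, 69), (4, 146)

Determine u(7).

Write u(t) = at³ + bt² + ct + d; the 5 given values yield a linear system in the 4 coefficients.
Solving, u(t) = 2t³ + 3t + 6.
Then u(7) = 713.

713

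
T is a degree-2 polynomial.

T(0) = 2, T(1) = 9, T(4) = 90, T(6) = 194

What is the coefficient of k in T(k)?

Write T(k) = ak² + bk + c; the 4 given values yield a linear system in the 3 coefficients.
Solving, T(k) = 5k² + 2k + 2.
The coefficient of k is 2.

2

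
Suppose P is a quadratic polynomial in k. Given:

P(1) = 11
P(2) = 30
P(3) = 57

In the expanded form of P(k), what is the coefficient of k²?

Write P(k) = ak² + bk + c; the 3 given values yield a linear system in the 3 coefficients.
Solving, P(k) = 4k² + 7k.
The coefficient of k² is 4.

4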